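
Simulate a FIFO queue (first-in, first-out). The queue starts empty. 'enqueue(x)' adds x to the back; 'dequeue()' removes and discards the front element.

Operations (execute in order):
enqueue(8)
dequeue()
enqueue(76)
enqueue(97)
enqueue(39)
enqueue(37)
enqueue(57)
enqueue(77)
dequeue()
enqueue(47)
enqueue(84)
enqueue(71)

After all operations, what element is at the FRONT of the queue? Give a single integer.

enqueue(8): queue = [8]
dequeue(): queue = []
enqueue(76): queue = [76]
enqueue(97): queue = [76, 97]
enqueue(39): queue = [76, 97, 39]
enqueue(37): queue = [76, 97, 39, 37]
enqueue(57): queue = [76, 97, 39, 37, 57]
enqueue(77): queue = [76, 97, 39, 37, 57, 77]
dequeue(): queue = [97, 39, 37, 57, 77]
enqueue(47): queue = [97, 39, 37, 57, 77, 47]
enqueue(84): queue = [97, 39, 37, 57, 77, 47, 84]
enqueue(71): queue = [97, 39, 37, 57, 77, 47, 84, 71]

Answer: 97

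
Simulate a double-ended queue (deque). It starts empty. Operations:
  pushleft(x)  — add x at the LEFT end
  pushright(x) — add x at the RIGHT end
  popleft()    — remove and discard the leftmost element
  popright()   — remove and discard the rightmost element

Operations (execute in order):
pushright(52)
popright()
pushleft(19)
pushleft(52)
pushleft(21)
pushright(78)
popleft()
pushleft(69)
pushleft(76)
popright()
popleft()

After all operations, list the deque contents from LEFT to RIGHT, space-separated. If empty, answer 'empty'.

pushright(52): [52]
popright(): []
pushleft(19): [19]
pushleft(52): [52, 19]
pushleft(21): [21, 52, 19]
pushright(78): [21, 52, 19, 78]
popleft(): [52, 19, 78]
pushleft(69): [69, 52, 19, 78]
pushleft(76): [76, 69, 52, 19, 78]
popright(): [76, 69, 52, 19]
popleft(): [69, 52, 19]

Answer: 69 52 19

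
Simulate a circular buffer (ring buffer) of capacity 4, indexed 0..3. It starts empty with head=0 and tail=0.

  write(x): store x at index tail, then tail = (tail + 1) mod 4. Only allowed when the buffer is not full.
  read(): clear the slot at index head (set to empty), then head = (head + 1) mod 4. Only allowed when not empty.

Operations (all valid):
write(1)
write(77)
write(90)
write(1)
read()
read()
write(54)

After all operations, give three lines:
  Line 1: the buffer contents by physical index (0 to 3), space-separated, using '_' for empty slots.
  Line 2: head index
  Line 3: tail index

Answer: 54 _ 90 1
2
1

Derivation:
write(1): buf=[1 _ _ _], head=0, tail=1, size=1
write(77): buf=[1 77 _ _], head=0, tail=2, size=2
write(90): buf=[1 77 90 _], head=0, tail=3, size=3
write(1): buf=[1 77 90 1], head=0, tail=0, size=4
read(): buf=[_ 77 90 1], head=1, tail=0, size=3
read(): buf=[_ _ 90 1], head=2, tail=0, size=2
write(54): buf=[54 _ 90 1], head=2, tail=1, size=3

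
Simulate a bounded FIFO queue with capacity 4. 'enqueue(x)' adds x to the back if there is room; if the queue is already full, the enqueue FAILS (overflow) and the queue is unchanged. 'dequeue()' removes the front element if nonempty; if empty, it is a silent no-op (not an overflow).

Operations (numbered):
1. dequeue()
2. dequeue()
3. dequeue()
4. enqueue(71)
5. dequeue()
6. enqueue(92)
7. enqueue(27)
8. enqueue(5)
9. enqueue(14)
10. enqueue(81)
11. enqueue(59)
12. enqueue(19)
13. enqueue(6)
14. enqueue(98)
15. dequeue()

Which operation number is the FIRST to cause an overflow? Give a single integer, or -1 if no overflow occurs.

Answer: 10

Derivation:
1. dequeue(): empty, no-op, size=0
2. dequeue(): empty, no-op, size=0
3. dequeue(): empty, no-op, size=0
4. enqueue(71): size=1
5. dequeue(): size=0
6. enqueue(92): size=1
7. enqueue(27): size=2
8. enqueue(5): size=3
9. enqueue(14): size=4
10. enqueue(81): size=4=cap → OVERFLOW (fail)
11. enqueue(59): size=4=cap → OVERFLOW (fail)
12. enqueue(19): size=4=cap → OVERFLOW (fail)
13. enqueue(6): size=4=cap → OVERFLOW (fail)
14. enqueue(98): size=4=cap → OVERFLOW (fail)
15. dequeue(): size=3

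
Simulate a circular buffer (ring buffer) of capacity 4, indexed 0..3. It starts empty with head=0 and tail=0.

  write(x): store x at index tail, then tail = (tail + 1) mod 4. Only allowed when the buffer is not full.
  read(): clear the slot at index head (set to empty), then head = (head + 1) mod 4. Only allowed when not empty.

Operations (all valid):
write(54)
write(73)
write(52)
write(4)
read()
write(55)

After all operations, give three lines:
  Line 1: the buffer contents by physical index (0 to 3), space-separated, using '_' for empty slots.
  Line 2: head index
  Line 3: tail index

write(54): buf=[54 _ _ _], head=0, tail=1, size=1
write(73): buf=[54 73 _ _], head=0, tail=2, size=2
write(52): buf=[54 73 52 _], head=0, tail=3, size=3
write(4): buf=[54 73 52 4], head=0, tail=0, size=4
read(): buf=[_ 73 52 4], head=1, tail=0, size=3
write(55): buf=[55 73 52 4], head=1, tail=1, size=4

Answer: 55 73 52 4
1
1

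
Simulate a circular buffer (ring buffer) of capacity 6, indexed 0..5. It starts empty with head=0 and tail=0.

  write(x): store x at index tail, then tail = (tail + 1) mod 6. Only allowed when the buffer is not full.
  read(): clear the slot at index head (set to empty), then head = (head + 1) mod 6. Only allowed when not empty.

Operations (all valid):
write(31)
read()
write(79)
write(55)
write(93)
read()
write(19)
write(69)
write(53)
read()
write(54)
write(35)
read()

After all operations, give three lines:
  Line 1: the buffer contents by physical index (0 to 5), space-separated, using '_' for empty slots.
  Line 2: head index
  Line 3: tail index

write(31): buf=[31 _ _ _ _ _], head=0, tail=1, size=1
read(): buf=[_ _ _ _ _ _], head=1, tail=1, size=0
write(79): buf=[_ 79 _ _ _ _], head=1, tail=2, size=1
write(55): buf=[_ 79 55 _ _ _], head=1, tail=3, size=2
write(93): buf=[_ 79 55 93 _ _], head=1, tail=4, size=3
read(): buf=[_ _ 55 93 _ _], head=2, tail=4, size=2
write(19): buf=[_ _ 55 93 19 _], head=2, tail=5, size=3
write(69): buf=[_ _ 55 93 19 69], head=2, tail=0, size=4
write(53): buf=[53 _ 55 93 19 69], head=2, tail=1, size=5
read(): buf=[53 _ _ 93 19 69], head=3, tail=1, size=4
write(54): buf=[53 54 _ 93 19 69], head=3, tail=2, size=5
write(35): buf=[53 54 35 93 19 69], head=3, tail=3, size=6
read(): buf=[53 54 35 _ 19 69], head=4, tail=3, size=5

Answer: 53 54 35 _ 19 69
4
3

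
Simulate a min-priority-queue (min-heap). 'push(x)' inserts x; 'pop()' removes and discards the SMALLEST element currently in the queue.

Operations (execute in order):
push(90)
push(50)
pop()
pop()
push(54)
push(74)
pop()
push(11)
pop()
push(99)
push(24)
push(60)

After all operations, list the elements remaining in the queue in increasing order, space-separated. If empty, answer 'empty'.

push(90): heap contents = [90]
push(50): heap contents = [50, 90]
pop() → 50: heap contents = [90]
pop() → 90: heap contents = []
push(54): heap contents = [54]
push(74): heap contents = [54, 74]
pop() → 54: heap contents = [74]
push(11): heap contents = [11, 74]
pop() → 11: heap contents = [74]
push(99): heap contents = [74, 99]
push(24): heap contents = [24, 74, 99]
push(60): heap contents = [24, 60, 74, 99]

Answer: 24 60 74 99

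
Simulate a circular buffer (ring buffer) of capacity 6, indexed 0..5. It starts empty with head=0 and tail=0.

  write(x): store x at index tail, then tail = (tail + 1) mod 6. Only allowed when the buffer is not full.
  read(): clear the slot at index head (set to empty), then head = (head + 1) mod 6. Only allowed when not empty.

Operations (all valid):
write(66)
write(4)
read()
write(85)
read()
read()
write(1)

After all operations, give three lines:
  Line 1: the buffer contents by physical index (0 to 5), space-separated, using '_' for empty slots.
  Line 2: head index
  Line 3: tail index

write(66): buf=[66 _ _ _ _ _], head=0, tail=1, size=1
write(4): buf=[66 4 _ _ _ _], head=0, tail=2, size=2
read(): buf=[_ 4 _ _ _ _], head=1, tail=2, size=1
write(85): buf=[_ 4 85 _ _ _], head=1, tail=3, size=2
read(): buf=[_ _ 85 _ _ _], head=2, tail=3, size=1
read(): buf=[_ _ _ _ _ _], head=3, tail=3, size=0
write(1): buf=[_ _ _ 1 _ _], head=3, tail=4, size=1

Answer: _ _ _ 1 _ _
3
4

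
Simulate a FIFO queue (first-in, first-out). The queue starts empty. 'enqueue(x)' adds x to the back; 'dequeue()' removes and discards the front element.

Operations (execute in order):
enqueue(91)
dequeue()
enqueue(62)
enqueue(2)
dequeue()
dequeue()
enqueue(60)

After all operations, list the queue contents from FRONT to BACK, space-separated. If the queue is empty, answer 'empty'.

enqueue(91): [91]
dequeue(): []
enqueue(62): [62]
enqueue(2): [62, 2]
dequeue(): [2]
dequeue(): []
enqueue(60): [60]

Answer: 60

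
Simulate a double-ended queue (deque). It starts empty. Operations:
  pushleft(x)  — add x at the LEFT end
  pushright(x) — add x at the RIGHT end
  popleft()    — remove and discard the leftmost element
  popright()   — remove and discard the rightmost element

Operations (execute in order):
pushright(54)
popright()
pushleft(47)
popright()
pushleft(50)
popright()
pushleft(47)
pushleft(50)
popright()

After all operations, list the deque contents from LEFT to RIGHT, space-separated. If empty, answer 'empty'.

pushright(54): [54]
popright(): []
pushleft(47): [47]
popright(): []
pushleft(50): [50]
popright(): []
pushleft(47): [47]
pushleft(50): [50, 47]
popright(): [50]

Answer: 50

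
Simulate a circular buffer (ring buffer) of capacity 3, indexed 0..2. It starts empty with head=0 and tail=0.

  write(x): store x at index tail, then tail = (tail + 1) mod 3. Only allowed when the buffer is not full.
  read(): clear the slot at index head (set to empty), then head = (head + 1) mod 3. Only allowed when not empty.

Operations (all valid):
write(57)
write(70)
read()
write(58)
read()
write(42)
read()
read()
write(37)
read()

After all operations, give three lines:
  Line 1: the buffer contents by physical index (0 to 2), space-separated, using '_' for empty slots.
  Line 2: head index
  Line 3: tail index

write(57): buf=[57 _ _], head=0, tail=1, size=1
write(70): buf=[57 70 _], head=0, tail=2, size=2
read(): buf=[_ 70 _], head=1, tail=2, size=1
write(58): buf=[_ 70 58], head=1, tail=0, size=2
read(): buf=[_ _ 58], head=2, tail=0, size=1
write(42): buf=[42 _ 58], head=2, tail=1, size=2
read(): buf=[42 _ _], head=0, tail=1, size=1
read(): buf=[_ _ _], head=1, tail=1, size=0
write(37): buf=[_ 37 _], head=1, tail=2, size=1
read(): buf=[_ _ _], head=2, tail=2, size=0

Answer: _ _ _
2
2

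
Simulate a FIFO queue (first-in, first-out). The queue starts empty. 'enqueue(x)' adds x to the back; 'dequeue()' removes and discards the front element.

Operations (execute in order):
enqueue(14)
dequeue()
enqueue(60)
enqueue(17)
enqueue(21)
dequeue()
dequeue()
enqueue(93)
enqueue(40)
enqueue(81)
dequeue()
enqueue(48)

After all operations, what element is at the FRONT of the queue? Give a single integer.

enqueue(14): queue = [14]
dequeue(): queue = []
enqueue(60): queue = [60]
enqueue(17): queue = [60, 17]
enqueue(21): queue = [60, 17, 21]
dequeue(): queue = [17, 21]
dequeue(): queue = [21]
enqueue(93): queue = [21, 93]
enqueue(40): queue = [21, 93, 40]
enqueue(81): queue = [21, 93, 40, 81]
dequeue(): queue = [93, 40, 81]
enqueue(48): queue = [93, 40, 81, 48]

Answer: 93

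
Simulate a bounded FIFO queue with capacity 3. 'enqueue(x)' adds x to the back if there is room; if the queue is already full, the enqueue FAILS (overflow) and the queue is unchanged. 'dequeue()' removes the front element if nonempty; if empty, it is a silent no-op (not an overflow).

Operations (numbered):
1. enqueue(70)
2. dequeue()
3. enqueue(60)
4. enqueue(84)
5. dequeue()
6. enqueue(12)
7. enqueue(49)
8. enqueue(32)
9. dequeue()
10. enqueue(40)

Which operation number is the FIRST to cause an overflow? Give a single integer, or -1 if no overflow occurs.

Answer: 8

Derivation:
1. enqueue(70): size=1
2. dequeue(): size=0
3. enqueue(60): size=1
4. enqueue(84): size=2
5. dequeue(): size=1
6. enqueue(12): size=2
7. enqueue(49): size=3
8. enqueue(32): size=3=cap → OVERFLOW (fail)
9. dequeue(): size=2
10. enqueue(40): size=3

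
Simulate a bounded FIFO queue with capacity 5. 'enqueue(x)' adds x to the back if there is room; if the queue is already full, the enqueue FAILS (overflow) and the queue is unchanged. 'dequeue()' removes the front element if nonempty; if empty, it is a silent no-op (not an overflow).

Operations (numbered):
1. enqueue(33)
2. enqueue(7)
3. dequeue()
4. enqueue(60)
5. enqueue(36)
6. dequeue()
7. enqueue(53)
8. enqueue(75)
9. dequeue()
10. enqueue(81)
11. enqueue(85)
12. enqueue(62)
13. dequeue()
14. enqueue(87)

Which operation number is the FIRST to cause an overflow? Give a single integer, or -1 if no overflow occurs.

1. enqueue(33): size=1
2. enqueue(7): size=2
3. dequeue(): size=1
4. enqueue(60): size=2
5. enqueue(36): size=3
6. dequeue(): size=2
7. enqueue(53): size=3
8. enqueue(75): size=4
9. dequeue(): size=3
10. enqueue(81): size=4
11. enqueue(85): size=5
12. enqueue(62): size=5=cap → OVERFLOW (fail)
13. dequeue(): size=4
14. enqueue(87): size=5

Answer: 12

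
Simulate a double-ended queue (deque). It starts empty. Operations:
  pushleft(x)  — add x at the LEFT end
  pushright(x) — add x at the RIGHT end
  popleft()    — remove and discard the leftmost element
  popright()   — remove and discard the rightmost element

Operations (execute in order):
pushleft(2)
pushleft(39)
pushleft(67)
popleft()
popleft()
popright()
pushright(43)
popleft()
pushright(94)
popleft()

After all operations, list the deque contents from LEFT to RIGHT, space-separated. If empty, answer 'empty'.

pushleft(2): [2]
pushleft(39): [39, 2]
pushleft(67): [67, 39, 2]
popleft(): [39, 2]
popleft(): [2]
popright(): []
pushright(43): [43]
popleft(): []
pushright(94): [94]
popleft(): []

Answer: empty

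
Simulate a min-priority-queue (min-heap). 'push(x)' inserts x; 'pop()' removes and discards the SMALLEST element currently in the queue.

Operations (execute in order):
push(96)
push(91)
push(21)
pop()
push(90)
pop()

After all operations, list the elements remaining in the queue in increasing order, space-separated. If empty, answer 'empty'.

Answer: 91 96

Derivation:
push(96): heap contents = [96]
push(91): heap contents = [91, 96]
push(21): heap contents = [21, 91, 96]
pop() → 21: heap contents = [91, 96]
push(90): heap contents = [90, 91, 96]
pop() → 90: heap contents = [91, 96]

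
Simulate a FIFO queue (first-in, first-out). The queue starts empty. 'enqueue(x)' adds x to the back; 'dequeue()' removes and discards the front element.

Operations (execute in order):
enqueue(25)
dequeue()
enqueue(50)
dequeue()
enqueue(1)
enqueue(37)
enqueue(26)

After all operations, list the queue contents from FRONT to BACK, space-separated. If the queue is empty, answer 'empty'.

Answer: 1 37 26

Derivation:
enqueue(25): [25]
dequeue(): []
enqueue(50): [50]
dequeue(): []
enqueue(1): [1]
enqueue(37): [1, 37]
enqueue(26): [1, 37, 26]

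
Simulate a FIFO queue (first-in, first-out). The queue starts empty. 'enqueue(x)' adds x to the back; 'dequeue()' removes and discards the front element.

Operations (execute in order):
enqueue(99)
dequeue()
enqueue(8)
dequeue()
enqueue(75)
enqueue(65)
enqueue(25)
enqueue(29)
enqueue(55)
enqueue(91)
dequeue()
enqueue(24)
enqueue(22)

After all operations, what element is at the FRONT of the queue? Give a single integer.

Answer: 65

Derivation:
enqueue(99): queue = [99]
dequeue(): queue = []
enqueue(8): queue = [8]
dequeue(): queue = []
enqueue(75): queue = [75]
enqueue(65): queue = [75, 65]
enqueue(25): queue = [75, 65, 25]
enqueue(29): queue = [75, 65, 25, 29]
enqueue(55): queue = [75, 65, 25, 29, 55]
enqueue(91): queue = [75, 65, 25, 29, 55, 91]
dequeue(): queue = [65, 25, 29, 55, 91]
enqueue(24): queue = [65, 25, 29, 55, 91, 24]
enqueue(22): queue = [65, 25, 29, 55, 91, 24, 22]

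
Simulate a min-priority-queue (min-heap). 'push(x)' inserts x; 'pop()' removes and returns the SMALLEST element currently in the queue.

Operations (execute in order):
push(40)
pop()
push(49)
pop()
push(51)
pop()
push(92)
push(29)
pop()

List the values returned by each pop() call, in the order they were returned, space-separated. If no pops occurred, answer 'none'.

push(40): heap contents = [40]
pop() → 40: heap contents = []
push(49): heap contents = [49]
pop() → 49: heap contents = []
push(51): heap contents = [51]
pop() → 51: heap contents = []
push(92): heap contents = [92]
push(29): heap contents = [29, 92]
pop() → 29: heap contents = [92]

Answer: 40 49 51 29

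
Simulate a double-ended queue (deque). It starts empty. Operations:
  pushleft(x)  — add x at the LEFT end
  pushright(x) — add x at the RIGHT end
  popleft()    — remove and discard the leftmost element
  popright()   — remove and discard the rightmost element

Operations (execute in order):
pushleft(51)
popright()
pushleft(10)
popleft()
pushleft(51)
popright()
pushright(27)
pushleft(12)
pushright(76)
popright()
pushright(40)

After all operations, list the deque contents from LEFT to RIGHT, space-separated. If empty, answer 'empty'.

Answer: 12 27 40

Derivation:
pushleft(51): [51]
popright(): []
pushleft(10): [10]
popleft(): []
pushleft(51): [51]
popright(): []
pushright(27): [27]
pushleft(12): [12, 27]
pushright(76): [12, 27, 76]
popright(): [12, 27]
pushright(40): [12, 27, 40]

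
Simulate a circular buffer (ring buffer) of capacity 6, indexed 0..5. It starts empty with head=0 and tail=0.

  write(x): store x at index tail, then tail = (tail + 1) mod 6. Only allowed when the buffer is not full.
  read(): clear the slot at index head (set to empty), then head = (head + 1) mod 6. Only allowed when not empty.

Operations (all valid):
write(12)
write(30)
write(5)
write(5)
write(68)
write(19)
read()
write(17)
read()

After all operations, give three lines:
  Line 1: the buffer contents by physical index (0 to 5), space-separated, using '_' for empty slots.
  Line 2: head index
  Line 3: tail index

Answer: 17 _ 5 5 68 19
2
1

Derivation:
write(12): buf=[12 _ _ _ _ _], head=0, tail=1, size=1
write(30): buf=[12 30 _ _ _ _], head=0, tail=2, size=2
write(5): buf=[12 30 5 _ _ _], head=0, tail=3, size=3
write(5): buf=[12 30 5 5 _ _], head=0, tail=4, size=4
write(68): buf=[12 30 5 5 68 _], head=0, tail=5, size=5
write(19): buf=[12 30 5 5 68 19], head=0, tail=0, size=6
read(): buf=[_ 30 5 5 68 19], head=1, tail=0, size=5
write(17): buf=[17 30 5 5 68 19], head=1, tail=1, size=6
read(): buf=[17 _ 5 5 68 19], head=2, tail=1, size=5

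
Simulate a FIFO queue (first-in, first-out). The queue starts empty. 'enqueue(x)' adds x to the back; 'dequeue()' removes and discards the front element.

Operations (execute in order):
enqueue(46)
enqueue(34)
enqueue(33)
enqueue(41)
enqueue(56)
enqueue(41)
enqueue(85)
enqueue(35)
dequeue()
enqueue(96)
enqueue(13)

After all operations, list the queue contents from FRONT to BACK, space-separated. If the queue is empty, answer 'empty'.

Answer: 34 33 41 56 41 85 35 96 13

Derivation:
enqueue(46): [46]
enqueue(34): [46, 34]
enqueue(33): [46, 34, 33]
enqueue(41): [46, 34, 33, 41]
enqueue(56): [46, 34, 33, 41, 56]
enqueue(41): [46, 34, 33, 41, 56, 41]
enqueue(85): [46, 34, 33, 41, 56, 41, 85]
enqueue(35): [46, 34, 33, 41, 56, 41, 85, 35]
dequeue(): [34, 33, 41, 56, 41, 85, 35]
enqueue(96): [34, 33, 41, 56, 41, 85, 35, 96]
enqueue(13): [34, 33, 41, 56, 41, 85, 35, 96, 13]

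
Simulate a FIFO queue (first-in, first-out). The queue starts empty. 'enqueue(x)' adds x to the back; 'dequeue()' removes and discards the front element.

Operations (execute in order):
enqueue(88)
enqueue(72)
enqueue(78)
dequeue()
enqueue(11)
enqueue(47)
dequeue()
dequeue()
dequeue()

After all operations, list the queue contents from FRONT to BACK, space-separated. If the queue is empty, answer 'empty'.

enqueue(88): [88]
enqueue(72): [88, 72]
enqueue(78): [88, 72, 78]
dequeue(): [72, 78]
enqueue(11): [72, 78, 11]
enqueue(47): [72, 78, 11, 47]
dequeue(): [78, 11, 47]
dequeue(): [11, 47]
dequeue(): [47]

Answer: 47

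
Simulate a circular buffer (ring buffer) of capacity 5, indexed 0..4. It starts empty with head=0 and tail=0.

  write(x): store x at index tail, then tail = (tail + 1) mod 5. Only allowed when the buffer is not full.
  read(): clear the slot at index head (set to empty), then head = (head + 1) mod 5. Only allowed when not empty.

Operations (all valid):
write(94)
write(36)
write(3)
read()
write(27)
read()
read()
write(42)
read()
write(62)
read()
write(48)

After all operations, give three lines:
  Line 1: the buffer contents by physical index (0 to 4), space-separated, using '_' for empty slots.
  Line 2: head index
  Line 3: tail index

Answer: 62 48 _ _ _
0
2

Derivation:
write(94): buf=[94 _ _ _ _], head=0, tail=1, size=1
write(36): buf=[94 36 _ _ _], head=0, tail=2, size=2
write(3): buf=[94 36 3 _ _], head=0, tail=3, size=3
read(): buf=[_ 36 3 _ _], head=1, tail=3, size=2
write(27): buf=[_ 36 3 27 _], head=1, tail=4, size=3
read(): buf=[_ _ 3 27 _], head=2, tail=4, size=2
read(): buf=[_ _ _ 27 _], head=3, tail=4, size=1
write(42): buf=[_ _ _ 27 42], head=3, tail=0, size=2
read(): buf=[_ _ _ _ 42], head=4, tail=0, size=1
write(62): buf=[62 _ _ _ 42], head=4, tail=1, size=2
read(): buf=[62 _ _ _ _], head=0, tail=1, size=1
write(48): buf=[62 48 _ _ _], head=0, tail=2, size=2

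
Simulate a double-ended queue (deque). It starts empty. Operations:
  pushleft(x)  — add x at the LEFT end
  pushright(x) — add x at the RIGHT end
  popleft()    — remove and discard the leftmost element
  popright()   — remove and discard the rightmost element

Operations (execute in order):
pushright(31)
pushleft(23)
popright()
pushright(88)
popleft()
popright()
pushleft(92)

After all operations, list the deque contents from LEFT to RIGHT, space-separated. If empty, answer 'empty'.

Answer: 92

Derivation:
pushright(31): [31]
pushleft(23): [23, 31]
popright(): [23]
pushright(88): [23, 88]
popleft(): [88]
popright(): []
pushleft(92): [92]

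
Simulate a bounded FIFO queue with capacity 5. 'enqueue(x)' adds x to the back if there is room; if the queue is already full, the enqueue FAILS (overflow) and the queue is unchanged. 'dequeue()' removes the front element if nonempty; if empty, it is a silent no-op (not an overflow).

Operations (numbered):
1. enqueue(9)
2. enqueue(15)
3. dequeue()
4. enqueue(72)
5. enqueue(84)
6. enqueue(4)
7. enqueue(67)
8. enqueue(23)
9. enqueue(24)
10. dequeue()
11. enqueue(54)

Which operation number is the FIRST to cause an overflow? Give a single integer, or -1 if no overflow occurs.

1. enqueue(9): size=1
2. enqueue(15): size=2
3. dequeue(): size=1
4. enqueue(72): size=2
5. enqueue(84): size=3
6. enqueue(4): size=4
7. enqueue(67): size=5
8. enqueue(23): size=5=cap → OVERFLOW (fail)
9. enqueue(24): size=5=cap → OVERFLOW (fail)
10. dequeue(): size=4
11. enqueue(54): size=5

Answer: 8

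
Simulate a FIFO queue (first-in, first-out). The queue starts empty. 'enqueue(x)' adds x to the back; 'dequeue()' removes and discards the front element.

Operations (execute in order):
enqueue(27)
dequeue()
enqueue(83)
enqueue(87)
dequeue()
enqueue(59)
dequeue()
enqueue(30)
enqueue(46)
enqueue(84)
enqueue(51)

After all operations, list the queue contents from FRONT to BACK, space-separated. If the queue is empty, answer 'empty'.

Answer: 59 30 46 84 51

Derivation:
enqueue(27): [27]
dequeue(): []
enqueue(83): [83]
enqueue(87): [83, 87]
dequeue(): [87]
enqueue(59): [87, 59]
dequeue(): [59]
enqueue(30): [59, 30]
enqueue(46): [59, 30, 46]
enqueue(84): [59, 30, 46, 84]
enqueue(51): [59, 30, 46, 84, 51]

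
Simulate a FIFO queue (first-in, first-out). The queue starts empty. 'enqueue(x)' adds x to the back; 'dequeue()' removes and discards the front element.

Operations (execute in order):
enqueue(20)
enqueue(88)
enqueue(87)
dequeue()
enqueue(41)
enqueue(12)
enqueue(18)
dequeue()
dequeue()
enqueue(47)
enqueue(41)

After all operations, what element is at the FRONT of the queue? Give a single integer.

enqueue(20): queue = [20]
enqueue(88): queue = [20, 88]
enqueue(87): queue = [20, 88, 87]
dequeue(): queue = [88, 87]
enqueue(41): queue = [88, 87, 41]
enqueue(12): queue = [88, 87, 41, 12]
enqueue(18): queue = [88, 87, 41, 12, 18]
dequeue(): queue = [87, 41, 12, 18]
dequeue(): queue = [41, 12, 18]
enqueue(47): queue = [41, 12, 18, 47]
enqueue(41): queue = [41, 12, 18, 47, 41]

Answer: 41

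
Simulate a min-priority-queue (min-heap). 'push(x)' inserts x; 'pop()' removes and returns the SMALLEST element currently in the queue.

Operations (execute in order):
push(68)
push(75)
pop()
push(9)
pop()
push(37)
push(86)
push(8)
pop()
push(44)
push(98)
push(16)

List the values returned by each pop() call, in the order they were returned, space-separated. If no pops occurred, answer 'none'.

push(68): heap contents = [68]
push(75): heap contents = [68, 75]
pop() → 68: heap contents = [75]
push(9): heap contents = [9, 75]
pop() → 9: heap contents = [75]
push(37): heap contents = [37, 75]
push(86): heap contents = [37, 75, 86]
push(8): heap contents = [8, 37, 75, 86]
pop() → 8: heap contents = [37, 75, 86]
push(44): heap contents = [37, 44, 75, 86]
push(98): heap contents = [37, 44, 75, 86, 98]
push(16): heap contents = [16, 37, 44, 75, 86, 98]

Answer: 68 9 8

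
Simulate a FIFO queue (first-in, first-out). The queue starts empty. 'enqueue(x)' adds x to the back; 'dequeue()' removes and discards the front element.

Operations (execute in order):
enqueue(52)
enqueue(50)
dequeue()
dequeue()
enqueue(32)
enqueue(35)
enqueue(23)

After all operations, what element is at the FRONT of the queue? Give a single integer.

Answer: 32

Derivation:
enqueue(52): queue = [52]
enqueue(50): queue = [52, 50]
dequeue(): queue = [50]
dequeue(): queue = []
enqueue(32): queue = [32]
enqueue(35): queue = [32, 35]
enqueue(23): queue = [32, 35, 23]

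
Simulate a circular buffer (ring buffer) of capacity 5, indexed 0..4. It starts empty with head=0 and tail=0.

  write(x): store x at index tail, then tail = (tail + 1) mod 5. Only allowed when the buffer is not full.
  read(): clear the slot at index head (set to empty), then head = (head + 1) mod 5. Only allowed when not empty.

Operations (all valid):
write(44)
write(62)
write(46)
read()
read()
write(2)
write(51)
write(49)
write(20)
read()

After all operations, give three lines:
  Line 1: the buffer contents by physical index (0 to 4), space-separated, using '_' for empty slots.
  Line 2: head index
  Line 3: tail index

write(44): buf=[44 _ _ _ _], head=0, tail=1, size=1
write(62): buf=[44 62 _ _ _], head=0, tail=2, size=2
write(46): buf=[44 62 46 _ _], head=0, tail=3, size=3
read(): buf=[_ 62 46 _ _], head=1, tail=3, size=2
read(): buf=[_ _ 46 _ _], head=2, tail=3, size=1
write(2): buf=[_ _ 46 2 _], head=2, tail=4, size=2
write(51): buf=[_ _ 46 2 51], head=2, tail=0, size=3
write(49): buf=[49 _ 46 2 51], head=2, tail=1, size=4
write(20): buf=[49 20 46 2 51], head=2, tail=2, size=5
read(): buf=[49 20 _ 2 51], head=3, tail=2, size=4

Answer: 49 20 _ 2 51
3
2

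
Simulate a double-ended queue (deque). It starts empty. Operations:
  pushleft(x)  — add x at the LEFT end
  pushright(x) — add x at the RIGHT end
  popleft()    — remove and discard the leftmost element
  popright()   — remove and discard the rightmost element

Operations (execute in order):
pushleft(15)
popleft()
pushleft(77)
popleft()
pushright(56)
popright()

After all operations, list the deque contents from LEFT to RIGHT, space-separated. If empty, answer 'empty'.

Answer: empty

Derivation:
pushleft(15): [15]
popleft(): []
pushleft(77): [77]
popleft(): []
pushright(56): [56]
popright(): []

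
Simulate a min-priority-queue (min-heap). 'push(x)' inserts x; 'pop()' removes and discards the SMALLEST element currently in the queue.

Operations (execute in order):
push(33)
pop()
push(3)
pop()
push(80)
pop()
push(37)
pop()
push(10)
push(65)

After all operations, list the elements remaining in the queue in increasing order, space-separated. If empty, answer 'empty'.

Answer: 10 65

Derivation:
push(33): heap contents = [33]
pop() → 33: heap contents = []
push(3): heap contents = [3]
pop() → 3: heap contents = []
push(80): heap contents = [80]
pop() → 80: heap contents = []
push(37): heap contents = [37]
pop() → 37: heap contents = []
push(10): heap contents = [10]
push(65): heap contents = [10, 65]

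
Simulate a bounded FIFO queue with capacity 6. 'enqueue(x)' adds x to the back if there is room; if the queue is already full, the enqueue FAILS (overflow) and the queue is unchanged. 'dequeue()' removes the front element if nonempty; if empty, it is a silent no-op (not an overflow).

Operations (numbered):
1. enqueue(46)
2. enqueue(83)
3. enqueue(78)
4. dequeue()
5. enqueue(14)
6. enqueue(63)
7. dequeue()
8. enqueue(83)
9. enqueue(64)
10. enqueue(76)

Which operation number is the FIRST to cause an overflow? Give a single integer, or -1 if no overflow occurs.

Answer: -1

Derivation:
1. enqueue(46): size=1
2. enqueue(83): size=2
3. enqueue(78): size=3
4. dequeue(): size=2
5. enqueue(14): size=3
6. enqueue(63): size=4
7. dequeue(): size=3
8. enqueue(83): size=4
9. enqueue(64): size=5
10. enqueue(76): size=6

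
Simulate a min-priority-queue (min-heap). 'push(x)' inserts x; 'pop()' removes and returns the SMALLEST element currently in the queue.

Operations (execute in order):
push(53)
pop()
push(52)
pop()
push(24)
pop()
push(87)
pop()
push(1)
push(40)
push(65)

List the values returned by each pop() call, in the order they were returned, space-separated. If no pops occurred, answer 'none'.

push(53): heap contents = [53]
pop() → 53: heap contents = []
push(52): heap contents = [52]
pop() → 52: heap contents = []
push(24): heap contents = [24]
pop() → 24: heap contents = []
push(87): heap contents = [87]
pop() → 87: heap contents = []
push(1): heap contents = [1]
push(40): heap contents = [1, 40]
push(65): heap contents = [1, 40, 65]

Answer: 53 52 24 87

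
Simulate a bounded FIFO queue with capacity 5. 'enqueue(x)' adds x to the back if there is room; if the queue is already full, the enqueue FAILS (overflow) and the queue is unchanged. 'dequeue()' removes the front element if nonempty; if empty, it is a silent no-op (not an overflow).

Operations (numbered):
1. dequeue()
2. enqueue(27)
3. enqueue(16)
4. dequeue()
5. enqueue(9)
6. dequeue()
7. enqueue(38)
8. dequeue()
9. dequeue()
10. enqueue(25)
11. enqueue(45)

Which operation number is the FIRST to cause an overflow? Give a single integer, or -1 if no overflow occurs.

Answer: -1

Derivation:
1. dequeue(): empty, no-op, size=0
2. enqueue(27): size=1
3. enqueue(16): size=2
4. dequeue(): size=1
5. enqueue(9): size=2
6. dequeue(): size=1
7. enqueue(38): size=2
8. dequeue(): size=1
9. dequeue(): size=0
10. enqueue(25): size=1
11. enqueue(45): size=2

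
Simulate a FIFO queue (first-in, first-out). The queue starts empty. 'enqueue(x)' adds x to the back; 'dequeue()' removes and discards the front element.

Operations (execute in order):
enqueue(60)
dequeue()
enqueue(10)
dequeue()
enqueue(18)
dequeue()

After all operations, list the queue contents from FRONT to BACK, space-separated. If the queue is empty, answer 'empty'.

Answer: empty

Derivation:
enqueue(60): [60]
dequeue(): []
enqueue(10): [10]
dequeue(): []
enqueue(18): [18]
dequeue(): []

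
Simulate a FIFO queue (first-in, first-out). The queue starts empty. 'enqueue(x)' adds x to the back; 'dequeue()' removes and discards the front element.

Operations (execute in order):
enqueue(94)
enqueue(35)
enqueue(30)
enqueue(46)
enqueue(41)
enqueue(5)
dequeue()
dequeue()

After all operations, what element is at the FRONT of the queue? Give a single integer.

Answer: 30

Derivation:
enqueue(94): queue = [94]
enqueue(35): queue = [94, 35]
enqueue(30): queue = [94, 35, 30]
enqueue(46): queue = [94, 35, 30, 46]
enqueue(41): queue = [94, 35, 30, 46, 41]
enqueue(5): queue = [94, 35, 30, 46, 41, 5]
dequeue(): queue = [35, 30, 46, 41, 5]
dequeue(): queue = [30, 46, 41, 5]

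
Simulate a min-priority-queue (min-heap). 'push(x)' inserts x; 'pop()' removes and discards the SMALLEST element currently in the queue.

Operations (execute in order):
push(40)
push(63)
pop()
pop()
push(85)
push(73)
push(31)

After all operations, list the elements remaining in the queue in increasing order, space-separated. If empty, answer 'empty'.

Answer: 31 73 85

Derivation:
push(40): heap contents = [40]
push(63): heap contents = [40, 63]
pop() → 40: heap contents = [63]
pop() → 63: heap contents = []
push(85): heap contents = [85]
push(73): heap contents = [73, 85]
push(31): heap contents = [31, 73, 85]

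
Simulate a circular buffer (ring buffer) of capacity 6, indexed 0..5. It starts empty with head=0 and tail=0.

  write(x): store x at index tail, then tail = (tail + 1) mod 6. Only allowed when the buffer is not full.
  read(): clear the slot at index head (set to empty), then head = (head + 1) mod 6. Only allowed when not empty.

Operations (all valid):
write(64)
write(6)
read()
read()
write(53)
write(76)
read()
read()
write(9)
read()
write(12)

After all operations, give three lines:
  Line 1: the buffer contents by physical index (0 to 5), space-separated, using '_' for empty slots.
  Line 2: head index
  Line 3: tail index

Answer: _ _ _ _ _ 12
5
0

Derivation:
write(64): buf=[64 _ _ _ _ _], head=0, tail=1, size=1
write(6): buf=[64 6 _ _ _ _], head=0, tail=2, size=2
read(): buf=[_ 6 _ _ _ _], head=1, tail=2, size=1
read(): buf=[_ _ _ _ _ _], head=2, tail=2, size=0
write(53): buf=[_ _ 53 _ _ _], head=2, tail=3, size=1
write(76): buf=[_ _ 53 76 _ _], head=2, tail=4, size=2
read(): buf=[_ _ _ 76 _ _], head=3, tail=4, size=1
read(): buf=[_ _ _ _ _ _], head=4, tail=4, size=0
write(9): buf=[_ _ _ _ 9 _], head=4, tail=5, size=1
read(): buf=[_ _ _ _ _ _], head=5, tail=5, size=0
write(12): buf=[_ _ _ _ _ 12], head=5, tail=0, size=1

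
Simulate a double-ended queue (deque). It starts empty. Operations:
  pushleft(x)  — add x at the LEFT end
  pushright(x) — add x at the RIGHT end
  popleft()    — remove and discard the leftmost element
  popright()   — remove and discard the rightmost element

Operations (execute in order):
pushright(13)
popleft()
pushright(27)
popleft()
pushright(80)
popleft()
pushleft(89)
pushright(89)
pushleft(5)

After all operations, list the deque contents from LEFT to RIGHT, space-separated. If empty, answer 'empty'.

pushright(13): [13]
popleft(): []
pushright(27): [27]
popleft(): []
pushright(80): [80]
popleft(): []
pushleft(89): [89]
pushright(89): [89, 89]
pushleft(5): [5, 89, 89]

Answer: 5 89 89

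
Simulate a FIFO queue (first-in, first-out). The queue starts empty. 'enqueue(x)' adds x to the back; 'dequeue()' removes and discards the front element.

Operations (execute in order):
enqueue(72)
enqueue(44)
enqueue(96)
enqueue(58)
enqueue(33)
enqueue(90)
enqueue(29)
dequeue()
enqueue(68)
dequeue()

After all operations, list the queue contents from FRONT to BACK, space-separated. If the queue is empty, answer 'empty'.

enqueue(72): [72]
enqueue(44): [72, 44]
enqueue(96): [72, 44, 96]
enqueue(58): [72, 44, 96, 58]
enqueue(33): [72, 44, 96, 58, 33]
enqueue(90): [72, 44, 96, 58, 33, 90]
enqueue(29): [72, 44, 96, 58, 33, 90, 29]
dequeue(): [44, 96, 58, 33, 90, 29]
enqueue(68): [44, 96, 58, 33, 90, 29, 68]
dequeue(): [96, 58, 33, 90, 29, 68]

Answer: 96 58 33 90 29 68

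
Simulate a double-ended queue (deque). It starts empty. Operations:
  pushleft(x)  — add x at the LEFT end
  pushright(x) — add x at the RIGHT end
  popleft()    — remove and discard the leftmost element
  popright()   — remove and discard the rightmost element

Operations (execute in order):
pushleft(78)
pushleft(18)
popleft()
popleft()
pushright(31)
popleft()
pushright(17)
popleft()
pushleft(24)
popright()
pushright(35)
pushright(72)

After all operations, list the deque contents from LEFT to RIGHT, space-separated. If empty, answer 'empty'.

pushleft(78): [78]
pushleft(18): [18, 78]
popleft(): [78]
popleft(): []
pushright(31): [31]
popleft(): []
pushright(17): [17]
popleft(): []
pushleft(24): [24]
popright(): []
pushright(35): [35]
pushright(72): [35, 72]

Answer: 35 72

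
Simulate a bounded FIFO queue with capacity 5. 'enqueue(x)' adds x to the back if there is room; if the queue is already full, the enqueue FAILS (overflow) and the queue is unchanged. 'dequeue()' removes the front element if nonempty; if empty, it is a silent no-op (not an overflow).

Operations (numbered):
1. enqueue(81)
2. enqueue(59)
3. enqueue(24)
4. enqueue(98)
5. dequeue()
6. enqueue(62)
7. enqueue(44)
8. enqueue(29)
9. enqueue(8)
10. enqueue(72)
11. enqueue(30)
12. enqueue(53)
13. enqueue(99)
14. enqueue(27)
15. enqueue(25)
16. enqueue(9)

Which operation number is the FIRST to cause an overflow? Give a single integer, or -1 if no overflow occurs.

Answer: 8

Derivation:
1. enqueue(81): size=1
2. enqueue(59): size=2
3. enqueue(24): size=3
4. enqueue(98): size=4
5. dequeue(): size=3
6. enqueue(62): size=4
7. enqueue(44): size=5
8. enqueue(29): size=5=cap → OVERFLOW (fail)
9. enqueue(8): size=5=cap → OVERFLOW (fail)
10. enqueue(72): size=5=cap → OVERFLOW (fail)
11. enqueue(30): size=5=cap → OVERFLOW (fail)
12. enqueue(53): size=5=cap → OVERFLOW (fail)
13. enqueue(99): size=5=cap → OVERFLOW (fail)
14. enqueue(27): size=5=cap → OVERFLOW (fail)
15. enqueue(25): size=5=cap → OVERFLOW (fail)
16. enqueue(9): size=5=cap → OVERFLOW (fail)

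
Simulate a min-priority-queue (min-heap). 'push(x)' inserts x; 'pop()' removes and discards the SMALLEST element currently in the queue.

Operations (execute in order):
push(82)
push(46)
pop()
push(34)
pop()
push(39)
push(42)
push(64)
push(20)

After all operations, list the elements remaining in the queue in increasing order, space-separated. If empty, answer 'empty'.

Answer: 20 39 42 64 82

Derivation:
push(82): heap contents = [82]
push(46): heap contents = [46, 82]
pop() → 46: heap contents = [82]
push(34): heap contents = [34, 82]
pop() → 34: heap contents = [82]
push(39): heap contents = [39, 82]
push(42): heap contents = [39, 42, 82]
push(64): heap contents = [39, 42, 64, 82]
push(20): heap contents = [20, 39, 42, 64, 82]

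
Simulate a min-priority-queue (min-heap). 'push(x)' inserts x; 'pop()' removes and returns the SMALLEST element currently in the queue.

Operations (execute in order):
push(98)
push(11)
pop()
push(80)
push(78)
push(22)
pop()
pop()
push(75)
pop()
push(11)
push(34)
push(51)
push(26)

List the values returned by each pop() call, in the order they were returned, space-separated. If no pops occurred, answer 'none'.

push(98): heap contents = [98]
push(11): heap contents = [11, 98]
pop() → 11: heap contents = [98]
push(80): heap contents = [80, 98]
push(78): heap contents = [78, 80, 98]
push(22): heap contents = [22, 78, 80, 98]
pop() → 22: heap contents = [78, 80, 98]
pop() → 78: heap contents = [80, 98]
push(75): heap contents = [75, 80, 98]
pop() → 75: heap contents = [80, 98]
push(11): heap contents = [11, 80, 98]
push(34): heap contents = [11, 34, 80, 98]
push(51): heap contents = [11, 34, 51, 80, 98]
push(26): heap contents = [11, 26, 34, 51, 80, 98]

Answer: 11 22 78 75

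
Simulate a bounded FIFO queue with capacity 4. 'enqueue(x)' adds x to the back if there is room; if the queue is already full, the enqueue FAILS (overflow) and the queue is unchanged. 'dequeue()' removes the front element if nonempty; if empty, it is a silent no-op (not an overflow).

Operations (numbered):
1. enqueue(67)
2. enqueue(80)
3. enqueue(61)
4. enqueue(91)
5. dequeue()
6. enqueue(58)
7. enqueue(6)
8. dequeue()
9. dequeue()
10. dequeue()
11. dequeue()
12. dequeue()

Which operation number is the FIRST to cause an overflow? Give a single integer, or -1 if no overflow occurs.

1. enqueue(67): size=1
2. enqueue(80): size=2
3. enqueue(61): size=3
4. enqueue(91): size=4
5. dequeue(): size=3
6. enqueue(58): size=4
7. enqueue(6): size=4=cap → OVERFLOW (fail)
8. dequeue(): size=3
9. dequeue(): size=2
10. dequeue(): size=1
11. dequeue(): size=0
12. dequeue(): empty, no-op, size=0

Answer: 7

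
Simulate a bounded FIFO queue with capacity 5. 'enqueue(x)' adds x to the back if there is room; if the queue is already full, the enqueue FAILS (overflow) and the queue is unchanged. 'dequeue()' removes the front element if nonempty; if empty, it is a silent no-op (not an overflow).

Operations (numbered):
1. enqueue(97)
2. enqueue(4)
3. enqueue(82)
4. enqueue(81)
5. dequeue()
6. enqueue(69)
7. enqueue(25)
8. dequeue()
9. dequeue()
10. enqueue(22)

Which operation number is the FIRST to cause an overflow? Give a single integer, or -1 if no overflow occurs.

1. enqueue(97): size=1
2. enqueue(4): size=2
3. enqueue(82): size=3
4. enqueue(81): size=4
5. dequeue(): size=3
6. enqueue(69): size=4
7. enqueue(25): size=5
8. dequeue(): size=4
9. dequeue(): size=3
10. enqueue(22): size=4

Answer: -1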